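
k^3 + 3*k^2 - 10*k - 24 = (k - 3)*(k + 2)*(k + 4)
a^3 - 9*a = a*(a - 3)*(a + 3)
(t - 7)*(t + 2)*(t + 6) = t^3 + t^2 - 44*t - 84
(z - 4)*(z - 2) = z^2 - 6*z + 8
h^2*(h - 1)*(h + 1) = h^4 - h^2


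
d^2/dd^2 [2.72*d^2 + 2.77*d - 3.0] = 5.44000000000000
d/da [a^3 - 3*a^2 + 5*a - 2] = 3*a^2 - 6*a + 5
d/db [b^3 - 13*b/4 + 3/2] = 3*b^2 - 13/4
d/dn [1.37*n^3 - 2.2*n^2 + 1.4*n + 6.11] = 4.11*n^2 - 4.4*n + 1.4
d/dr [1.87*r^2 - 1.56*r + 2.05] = 3.74*r - 1.56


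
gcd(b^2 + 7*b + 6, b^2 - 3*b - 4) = b + 1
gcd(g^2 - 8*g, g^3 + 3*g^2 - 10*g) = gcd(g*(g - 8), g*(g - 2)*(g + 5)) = g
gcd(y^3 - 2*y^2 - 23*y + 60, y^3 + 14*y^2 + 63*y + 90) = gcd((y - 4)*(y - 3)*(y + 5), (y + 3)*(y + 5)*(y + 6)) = y + 5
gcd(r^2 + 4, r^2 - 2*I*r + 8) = r + 2*I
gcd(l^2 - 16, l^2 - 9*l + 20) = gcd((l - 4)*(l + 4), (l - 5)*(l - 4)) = l - 4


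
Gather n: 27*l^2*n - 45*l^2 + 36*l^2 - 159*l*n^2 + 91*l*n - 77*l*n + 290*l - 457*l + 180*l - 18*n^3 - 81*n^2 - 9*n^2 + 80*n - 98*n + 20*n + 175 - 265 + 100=-9*l^2 + 13*l - 18*n^3 + n^2*(-159*l - 90) + n*(27*l^2 + 14*l + 2) + 10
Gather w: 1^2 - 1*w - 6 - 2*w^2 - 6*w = -2*w^2 - 7*w - 5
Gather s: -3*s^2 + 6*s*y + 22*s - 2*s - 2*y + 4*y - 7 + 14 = -3*s^2 + s*(6*y + 20) + 2*y + 7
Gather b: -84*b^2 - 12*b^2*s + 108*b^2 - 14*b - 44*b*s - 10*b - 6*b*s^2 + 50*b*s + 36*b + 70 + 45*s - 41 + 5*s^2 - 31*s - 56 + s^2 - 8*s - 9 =b^2*(24 - 12*s) + b*(-6*s^2 + 6*s + 12) + 6*s^2 + 6*s - 36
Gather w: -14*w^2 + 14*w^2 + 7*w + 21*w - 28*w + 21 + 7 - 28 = 0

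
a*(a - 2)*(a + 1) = a^3 - a^2 - 2*a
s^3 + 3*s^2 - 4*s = s*(s - 1)*(s + 4)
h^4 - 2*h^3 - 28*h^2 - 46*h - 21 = (h - 7)*(h + 1)^2*(h + 3)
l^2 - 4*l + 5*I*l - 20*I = (l - 4)*(l + 5*I)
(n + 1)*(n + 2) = n^2 + 3*n + 2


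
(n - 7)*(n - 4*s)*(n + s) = n^3 - 3*n^2*s - 7*n^2 - 4*n*s^2 + 21*n*s + 28*s^2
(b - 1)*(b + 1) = b^2 - 1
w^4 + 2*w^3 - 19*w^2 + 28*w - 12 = (w - 2)*(w - 1)^2*(w + 6)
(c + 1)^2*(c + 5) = c^3 + 7*c^2 + 11*c + 5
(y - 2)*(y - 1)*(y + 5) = y^3 + 2*y^2 - 13*y + 10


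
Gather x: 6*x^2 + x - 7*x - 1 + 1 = 6*x^2 - 6*x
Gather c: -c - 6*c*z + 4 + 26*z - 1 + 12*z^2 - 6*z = c*(-6*z - 1) + 12*z^2 + 20*z + 3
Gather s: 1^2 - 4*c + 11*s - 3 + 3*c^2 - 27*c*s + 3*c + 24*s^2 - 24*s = 3*c^2 - c + 24*s^2 + s*(-27*c - 13) - 2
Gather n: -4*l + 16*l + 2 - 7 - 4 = 12*l - 9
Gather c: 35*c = 35*c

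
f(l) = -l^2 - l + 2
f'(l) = -2*l - 1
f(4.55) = -23.25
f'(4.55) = -10.10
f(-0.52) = 2.25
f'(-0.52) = 0.04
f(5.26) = -30.93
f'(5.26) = -11.52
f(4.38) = -21.56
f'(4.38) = -9.76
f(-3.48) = -6.63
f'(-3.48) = 5.96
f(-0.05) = 2.05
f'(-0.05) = -0.90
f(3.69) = -15.31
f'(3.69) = -8.38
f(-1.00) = 2.00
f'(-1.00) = 1.00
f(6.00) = -40.00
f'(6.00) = -13.00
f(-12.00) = -130.00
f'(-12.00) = 23.00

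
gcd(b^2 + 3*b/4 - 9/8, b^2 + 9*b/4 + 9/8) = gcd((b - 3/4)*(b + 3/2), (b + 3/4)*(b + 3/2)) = b + 3/2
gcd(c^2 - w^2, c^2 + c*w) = c + w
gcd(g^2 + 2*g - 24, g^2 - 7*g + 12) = g - 4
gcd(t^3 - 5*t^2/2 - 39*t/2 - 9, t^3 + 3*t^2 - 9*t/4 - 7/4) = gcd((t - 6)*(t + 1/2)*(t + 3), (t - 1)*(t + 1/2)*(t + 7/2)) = t + 1/2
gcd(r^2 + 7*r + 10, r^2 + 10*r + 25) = r + 5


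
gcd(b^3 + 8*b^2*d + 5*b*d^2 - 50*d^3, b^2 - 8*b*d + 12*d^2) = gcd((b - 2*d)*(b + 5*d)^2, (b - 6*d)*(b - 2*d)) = b - 2*d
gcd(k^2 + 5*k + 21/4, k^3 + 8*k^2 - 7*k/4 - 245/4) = k + 7/2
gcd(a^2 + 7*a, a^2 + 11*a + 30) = 1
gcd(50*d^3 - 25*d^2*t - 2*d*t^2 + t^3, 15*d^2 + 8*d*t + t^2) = 5*d + t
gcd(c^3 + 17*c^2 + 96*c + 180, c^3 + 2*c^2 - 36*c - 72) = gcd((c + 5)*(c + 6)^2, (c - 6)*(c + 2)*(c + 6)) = c + 6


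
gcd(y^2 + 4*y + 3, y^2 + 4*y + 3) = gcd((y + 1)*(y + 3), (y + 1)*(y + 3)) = y^2 + 4*y + 3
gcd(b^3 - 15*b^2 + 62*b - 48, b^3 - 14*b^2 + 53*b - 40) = b^2 - 9*b + 8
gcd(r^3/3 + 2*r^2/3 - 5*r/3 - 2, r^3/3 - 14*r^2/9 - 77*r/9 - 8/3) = r + 3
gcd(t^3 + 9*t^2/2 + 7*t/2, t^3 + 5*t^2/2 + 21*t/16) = t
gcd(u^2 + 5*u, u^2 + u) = u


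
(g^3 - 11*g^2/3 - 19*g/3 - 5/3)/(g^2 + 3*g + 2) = (3*g^2 - 14*g - 5)/(3*(g + 2))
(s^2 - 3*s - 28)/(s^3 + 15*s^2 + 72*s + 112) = (s - 7)/(s^2 + 11*s + 28)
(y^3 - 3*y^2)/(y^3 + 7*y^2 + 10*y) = y*(y - 3)/(y^2 + 7*y + 10)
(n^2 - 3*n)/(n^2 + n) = (n - 3)/(n + 1)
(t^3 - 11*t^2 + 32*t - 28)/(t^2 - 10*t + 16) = (t^2 - 9*t + 14)/(t - 8)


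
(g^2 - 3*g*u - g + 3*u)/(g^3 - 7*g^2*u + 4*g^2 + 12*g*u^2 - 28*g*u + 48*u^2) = (1 - g)/(-g^2 + 4*g*u - 4*g + 16*u)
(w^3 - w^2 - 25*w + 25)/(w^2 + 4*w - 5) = w - 5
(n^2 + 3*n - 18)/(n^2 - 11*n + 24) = (n + 6)/(n - 8)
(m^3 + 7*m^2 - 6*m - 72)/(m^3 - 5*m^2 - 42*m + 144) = (m + 4)/(m - 8)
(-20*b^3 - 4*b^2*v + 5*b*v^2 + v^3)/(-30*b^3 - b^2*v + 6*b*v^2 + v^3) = (2*b + v)/(3*b + v)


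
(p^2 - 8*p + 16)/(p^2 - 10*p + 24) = (p - 4)/(p - 6)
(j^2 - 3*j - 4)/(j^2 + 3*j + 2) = (j - 4)/(j + 2)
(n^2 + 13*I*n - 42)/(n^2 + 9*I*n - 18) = (n + 7*I)/(n + 3*I)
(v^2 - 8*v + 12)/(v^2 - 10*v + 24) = (v - 2)/(v - 4)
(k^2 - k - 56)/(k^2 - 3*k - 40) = (k + 7)/(k + 5)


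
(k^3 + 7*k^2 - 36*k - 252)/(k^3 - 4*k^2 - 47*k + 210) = (k + 6)/(k - 5)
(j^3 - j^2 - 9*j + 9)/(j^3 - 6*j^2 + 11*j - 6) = (j + 3)/(j - 2)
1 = 1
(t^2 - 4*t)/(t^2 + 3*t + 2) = t*(t - 4)/(t^2 + 3*t + 2)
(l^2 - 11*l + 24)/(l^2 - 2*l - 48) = (l - 3)/(l + 6)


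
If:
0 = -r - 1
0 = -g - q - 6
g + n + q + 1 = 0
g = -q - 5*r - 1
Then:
No Solution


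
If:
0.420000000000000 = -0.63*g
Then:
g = -0.67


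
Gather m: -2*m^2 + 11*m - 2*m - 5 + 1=-2*m^2 + 9*m - 4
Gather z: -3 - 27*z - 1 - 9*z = -36*z - 4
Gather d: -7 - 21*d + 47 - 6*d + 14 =54 - 27*d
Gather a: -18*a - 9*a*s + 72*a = a*(54 - 9*s)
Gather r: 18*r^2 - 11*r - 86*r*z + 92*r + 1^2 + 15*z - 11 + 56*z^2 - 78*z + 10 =18*r^2 + r*(81 - 86*z) + 56*z^2 - 63*z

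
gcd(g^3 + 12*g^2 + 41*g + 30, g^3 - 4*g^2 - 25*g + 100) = g + 5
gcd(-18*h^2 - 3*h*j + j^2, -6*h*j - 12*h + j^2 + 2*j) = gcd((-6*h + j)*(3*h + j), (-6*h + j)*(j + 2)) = 6*h - j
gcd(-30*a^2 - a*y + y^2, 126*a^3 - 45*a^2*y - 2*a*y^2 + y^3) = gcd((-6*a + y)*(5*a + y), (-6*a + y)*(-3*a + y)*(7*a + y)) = -6*a + y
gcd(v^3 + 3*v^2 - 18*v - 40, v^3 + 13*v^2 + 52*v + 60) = v^2 + 7*v + 10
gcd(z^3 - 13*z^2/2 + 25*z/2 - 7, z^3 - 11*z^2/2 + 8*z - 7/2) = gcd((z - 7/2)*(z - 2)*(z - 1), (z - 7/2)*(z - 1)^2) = z^2 - 9*z/2 + 7/2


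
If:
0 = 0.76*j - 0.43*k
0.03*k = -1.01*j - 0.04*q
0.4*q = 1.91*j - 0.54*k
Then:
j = 0.00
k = 0.00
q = 0.00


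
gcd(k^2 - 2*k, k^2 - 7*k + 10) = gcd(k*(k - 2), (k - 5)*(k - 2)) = k - 2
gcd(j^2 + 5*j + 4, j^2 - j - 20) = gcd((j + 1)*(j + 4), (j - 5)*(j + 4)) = j + 4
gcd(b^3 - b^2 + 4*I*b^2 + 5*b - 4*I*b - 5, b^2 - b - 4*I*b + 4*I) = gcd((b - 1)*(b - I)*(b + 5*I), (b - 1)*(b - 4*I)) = b - 1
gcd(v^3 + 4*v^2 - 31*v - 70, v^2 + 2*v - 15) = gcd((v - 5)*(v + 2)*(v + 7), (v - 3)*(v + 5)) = 1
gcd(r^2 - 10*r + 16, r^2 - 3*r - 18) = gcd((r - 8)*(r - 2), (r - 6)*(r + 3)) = 1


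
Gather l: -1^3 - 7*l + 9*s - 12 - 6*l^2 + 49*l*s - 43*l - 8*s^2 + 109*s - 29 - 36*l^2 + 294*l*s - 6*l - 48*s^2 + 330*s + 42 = -42*l^2 + l*(343*s - 56) - 56*s^2 + 448*s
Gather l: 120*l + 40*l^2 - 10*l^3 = -10*l^3 + 40*l^2 + 120*l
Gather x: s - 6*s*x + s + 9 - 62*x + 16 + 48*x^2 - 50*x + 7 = 2*s + 48*x^2 + x*(-6*s - 112) + 32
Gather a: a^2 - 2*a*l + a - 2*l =a^2 + a*(1 - 2*l) - 2*l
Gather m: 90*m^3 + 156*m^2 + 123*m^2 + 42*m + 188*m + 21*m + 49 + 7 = 90*m^3 + 279*m^2 + 251*m + 56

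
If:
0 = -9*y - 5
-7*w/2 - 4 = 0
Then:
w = -8/7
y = -5/9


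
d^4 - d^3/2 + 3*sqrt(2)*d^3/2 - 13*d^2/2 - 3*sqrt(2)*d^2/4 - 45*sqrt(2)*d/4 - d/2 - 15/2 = (d - 3)*(d + 5/2)*(d + sqrt(2)/2)*(d + sqrt(2))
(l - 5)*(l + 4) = l^2 - l - 20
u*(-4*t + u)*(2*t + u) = -8*t^2*u - 2*t*u^2 + u^3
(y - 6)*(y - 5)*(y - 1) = y^3 - 12*y^2 + 41*y - 30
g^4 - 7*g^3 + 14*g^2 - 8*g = g*(g - 4)*(g - 2)*(g - 1)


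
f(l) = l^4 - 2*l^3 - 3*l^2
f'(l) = 4*l^3 - 6*l^2 - 6*l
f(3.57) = 33.20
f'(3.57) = 84.11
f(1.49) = -8.35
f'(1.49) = -9.03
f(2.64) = -9.13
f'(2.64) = 15.94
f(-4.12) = 377.08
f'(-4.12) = -356.86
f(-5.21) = 938.21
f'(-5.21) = -697.29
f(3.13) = 5.26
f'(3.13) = 45.10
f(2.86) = -4.42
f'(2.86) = 27.34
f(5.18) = 361.50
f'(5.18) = 363.89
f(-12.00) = 23760.00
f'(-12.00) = -7704.00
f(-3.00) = 108.00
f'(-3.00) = -144.00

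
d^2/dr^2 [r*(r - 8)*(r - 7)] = 6*r - 30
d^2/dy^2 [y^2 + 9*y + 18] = 2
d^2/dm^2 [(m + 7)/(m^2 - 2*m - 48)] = 2*((-3*m - 5)*(-m^2 + 2*m + 48) - 4*(m - 1)^2*(m + 7))/(-m^2 + 2*m + 48)^3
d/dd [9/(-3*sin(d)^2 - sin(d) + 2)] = 9*(6*sin(d) + 1)*cos(d)/(3*sin(d)^2 + sin(d) - 2)^2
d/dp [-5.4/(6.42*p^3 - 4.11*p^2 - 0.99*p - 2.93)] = (104.004*p^2 - 44.388*p - 5.346)/(-6.42*p^3 + 4.11*p^2 + 0.99*p + 2.93)^2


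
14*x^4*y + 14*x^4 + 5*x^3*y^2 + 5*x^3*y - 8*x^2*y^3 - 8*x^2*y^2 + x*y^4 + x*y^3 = (-7*x + y)*(-2*x + y)*(x + y)*(x*y + x)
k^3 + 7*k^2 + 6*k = k*(k + 1)*(k + 6)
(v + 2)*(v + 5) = v^2 + 7*v + 10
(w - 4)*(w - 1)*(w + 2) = w^3 - 3*w^2 - 6*w + 8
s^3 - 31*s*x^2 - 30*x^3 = (s - 6*x)*(s + x)*(s + 5*x)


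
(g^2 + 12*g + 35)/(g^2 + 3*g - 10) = (g + 7)/(g - 2)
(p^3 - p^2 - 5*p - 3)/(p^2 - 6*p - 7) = (p^2 - 2*p - 3)/(p - 7)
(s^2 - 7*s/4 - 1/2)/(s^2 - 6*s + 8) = (s + 1/4)/(s - 4)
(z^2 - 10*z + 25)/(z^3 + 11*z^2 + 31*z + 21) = (z^2 - 10*z + 25)/(z^3 + 11*z^2 + 31*z + 21)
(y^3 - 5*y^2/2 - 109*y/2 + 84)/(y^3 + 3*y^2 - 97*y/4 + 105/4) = 2*(y - 8)/(2*y - 5)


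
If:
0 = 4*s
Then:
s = 0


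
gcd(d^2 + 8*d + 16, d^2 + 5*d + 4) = d + 4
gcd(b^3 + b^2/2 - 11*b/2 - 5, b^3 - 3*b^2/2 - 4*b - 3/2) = b + 1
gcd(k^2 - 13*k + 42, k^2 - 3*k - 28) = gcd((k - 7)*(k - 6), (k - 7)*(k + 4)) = k - 7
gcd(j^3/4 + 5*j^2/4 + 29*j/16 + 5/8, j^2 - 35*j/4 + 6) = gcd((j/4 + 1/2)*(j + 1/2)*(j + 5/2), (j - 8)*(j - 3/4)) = 1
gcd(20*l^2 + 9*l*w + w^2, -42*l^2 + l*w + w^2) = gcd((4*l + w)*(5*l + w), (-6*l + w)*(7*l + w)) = 1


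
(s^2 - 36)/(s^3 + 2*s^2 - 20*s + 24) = (s - 6)/(s^2 - 4*s + 4)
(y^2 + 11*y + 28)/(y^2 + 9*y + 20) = (y + 7)/(y + 5)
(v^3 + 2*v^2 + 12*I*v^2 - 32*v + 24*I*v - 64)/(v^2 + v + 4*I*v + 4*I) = (v^2 + v*(2 + 8*I) + 16*I)/(v + 1)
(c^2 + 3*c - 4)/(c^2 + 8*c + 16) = (c - 1)/(c + 4)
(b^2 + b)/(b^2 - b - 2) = b/(b - 2)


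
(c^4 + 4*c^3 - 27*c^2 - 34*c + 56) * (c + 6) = c^5 + 10*c^4 - 3*c^3 - 196*c^2 - 148*c + 336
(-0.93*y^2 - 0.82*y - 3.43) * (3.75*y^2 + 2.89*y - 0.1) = -3.4875*y^4 - 5.7627*y^3 - 15.1393*y^2 - 9.8307*y + 0.343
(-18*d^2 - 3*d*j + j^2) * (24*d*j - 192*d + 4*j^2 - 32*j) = -432*d^3*j + 3456*d^3 - 144*d^2*j^2 + 1152*d^2*j + 12*d*j^3 - 96*d*j^2 + 4*j^4 - 32*j^3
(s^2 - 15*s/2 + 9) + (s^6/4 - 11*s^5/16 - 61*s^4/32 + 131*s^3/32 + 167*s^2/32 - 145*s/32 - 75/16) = s^6/4 - 11*s^5/16 - 61*s^4/32 + 131*s^3/32 + 199*s^2/32 - 385*s/32 + 69/16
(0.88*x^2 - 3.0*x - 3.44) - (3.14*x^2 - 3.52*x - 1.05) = -2.26*x^2 + 0.52*x - 2.39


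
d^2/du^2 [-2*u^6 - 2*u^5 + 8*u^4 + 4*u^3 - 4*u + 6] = 4*u*(-15*u^3 - 10*u^2 + 24*u + 6)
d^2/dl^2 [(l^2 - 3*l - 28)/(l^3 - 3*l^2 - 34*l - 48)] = 2*(l^6 - 9*l^5 - 39*l^4 + 777*l^3 + 804*l^2 - 11304*l - 21136)/(l^9 - 9*l^8 - 75*l^7 + 441*l^6 + 3414*l^5 - 1908*l^4 - 61768*l^3 - 187200*l^2 - 235008*l - 110592)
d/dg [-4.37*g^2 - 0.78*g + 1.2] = -8.74*g - 0.78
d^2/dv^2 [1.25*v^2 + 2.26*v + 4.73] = 2.50000000000000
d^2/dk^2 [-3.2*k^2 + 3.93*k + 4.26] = -6.40000000000000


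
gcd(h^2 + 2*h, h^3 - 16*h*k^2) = h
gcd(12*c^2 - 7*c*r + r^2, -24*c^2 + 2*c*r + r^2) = -4*c + r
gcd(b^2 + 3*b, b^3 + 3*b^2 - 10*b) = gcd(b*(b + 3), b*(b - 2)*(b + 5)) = b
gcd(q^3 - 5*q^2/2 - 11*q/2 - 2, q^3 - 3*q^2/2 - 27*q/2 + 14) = q - 4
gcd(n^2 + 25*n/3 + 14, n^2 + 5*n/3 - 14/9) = n + 7/3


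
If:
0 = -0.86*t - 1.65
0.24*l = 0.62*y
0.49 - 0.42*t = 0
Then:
No Solution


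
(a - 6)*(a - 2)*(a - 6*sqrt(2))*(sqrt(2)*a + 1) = sqrt(2)*a^4 - 8*sqrt(2)*a^3 - 11*a^3 + 6*sqrt(2)*a^2 + 88*a^2 - 132*a + 48*sqrt(2)*a - 72*sqrt(2)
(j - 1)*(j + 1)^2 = j^3 + j^2 - j - 1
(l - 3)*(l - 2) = l^2 - 5*l + 6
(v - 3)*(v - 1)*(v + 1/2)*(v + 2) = v^4 - 3*v^3/2 - 6*v^2 + 7*v/2 + 3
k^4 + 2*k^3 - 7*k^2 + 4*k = k*(k - 1)^2*(k + 4)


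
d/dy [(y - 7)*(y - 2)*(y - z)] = 3*y^2 - 2*y*z - 18*y + 9*z + 14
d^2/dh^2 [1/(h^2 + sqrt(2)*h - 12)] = 2*(-h^2 - sqrt(2)*h + (2*h + sqrt(2))^2 + 12)/(h^2 + sqrt(2)*h - 12)^3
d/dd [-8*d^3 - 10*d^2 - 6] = 4*d*(-6*d - 5)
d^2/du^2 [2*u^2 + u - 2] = 4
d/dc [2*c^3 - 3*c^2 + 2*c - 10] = 6*c^2 - 6*c + 2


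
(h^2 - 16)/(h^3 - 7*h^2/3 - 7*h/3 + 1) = 3*(h^2 - 16)/(3*h^3 - 7*h^2 - 7*h + 3)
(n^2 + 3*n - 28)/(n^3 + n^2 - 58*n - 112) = (n - 4)/(n^2 - 6*n - 16)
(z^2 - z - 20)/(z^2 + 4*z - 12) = (z^2 - z - 20)/(z^2 + 4*z - 12)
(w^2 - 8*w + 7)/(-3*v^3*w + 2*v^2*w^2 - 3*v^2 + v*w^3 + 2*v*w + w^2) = (w^2 - 8*w + 7)/(-3*v^3*w + 2*v^2*w^2 - 3*v^2 + v*w^3 + 2*v*w + w^2)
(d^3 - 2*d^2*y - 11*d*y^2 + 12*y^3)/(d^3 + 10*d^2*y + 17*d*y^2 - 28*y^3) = (d^2 - d*y - 12*y^2)/(d^2 + 11*d*y + 28*y^2)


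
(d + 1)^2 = d^2 + 2*d + 1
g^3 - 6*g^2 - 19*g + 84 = (g - 7)*(g - 3)*(g + 4)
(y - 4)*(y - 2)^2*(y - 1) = y^4 - 9*y^3 + 28*y^2 - 36*y + 16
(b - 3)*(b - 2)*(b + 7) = b^3 + 2*b^2 - 29*b + 42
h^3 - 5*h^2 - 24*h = h*(h - 8)*(h + 3)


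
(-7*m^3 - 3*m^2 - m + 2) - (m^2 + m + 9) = -7*m^3 - 4*m^2 - 2*m - 7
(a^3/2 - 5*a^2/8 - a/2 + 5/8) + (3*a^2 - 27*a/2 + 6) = a^3/2 + 19*a^2/8 - 14*a + 53/8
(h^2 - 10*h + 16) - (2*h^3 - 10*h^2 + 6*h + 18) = -2*h^3 + 11*h^2 - 16*h - 2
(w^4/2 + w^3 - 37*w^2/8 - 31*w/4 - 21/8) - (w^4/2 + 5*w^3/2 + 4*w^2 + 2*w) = -3*w^3/2 - 69*w^2/8 - 39*w/4 - 21/8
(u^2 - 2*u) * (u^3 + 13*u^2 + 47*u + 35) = u^5 + 11*u^4 + 21*u^3 - 59*u^2 - 70*u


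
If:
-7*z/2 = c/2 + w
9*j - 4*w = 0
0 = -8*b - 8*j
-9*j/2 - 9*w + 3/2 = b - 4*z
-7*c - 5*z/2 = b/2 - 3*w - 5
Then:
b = -398/10075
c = 8114/10075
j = 398/10075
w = 1791/20150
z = -283/2015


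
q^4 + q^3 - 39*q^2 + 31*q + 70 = (q - 5)*(q - 2)*(q + 1)*(q + 7)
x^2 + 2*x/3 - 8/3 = (x - 4/3)*(x + 2)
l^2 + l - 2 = (l - 1)*(l + 2)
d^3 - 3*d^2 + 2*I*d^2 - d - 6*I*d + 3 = (d - 3)*(d + I)^2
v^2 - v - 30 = (v - 6)*(v + 5)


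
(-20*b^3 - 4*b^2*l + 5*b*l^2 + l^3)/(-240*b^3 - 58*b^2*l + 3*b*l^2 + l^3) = (4*b^2 - l^2)/(48*b^2 + 2*b*l - l^2)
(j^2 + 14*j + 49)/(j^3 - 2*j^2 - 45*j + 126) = (j + 7)/(j^2 - 9*j + 18)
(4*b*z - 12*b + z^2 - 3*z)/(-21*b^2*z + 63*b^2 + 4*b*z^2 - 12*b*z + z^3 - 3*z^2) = (4*b + z)/(-21*b^2 + 4*b*z + z^2)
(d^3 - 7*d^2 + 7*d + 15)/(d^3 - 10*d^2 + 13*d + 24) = (d - 5)/(d - 8)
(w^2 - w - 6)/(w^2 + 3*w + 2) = (w - 3)/(w + 1)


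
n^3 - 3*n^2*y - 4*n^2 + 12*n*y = n*(n - 4)*(n - 3*y)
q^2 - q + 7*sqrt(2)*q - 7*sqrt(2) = (q - 1)*(q + 7*sqrt(2))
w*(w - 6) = w^2 - 6*w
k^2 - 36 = (k - 6)*(k + 6)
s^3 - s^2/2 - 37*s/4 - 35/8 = (s - 7/2)*(s + 1/2)*(s + 5/2)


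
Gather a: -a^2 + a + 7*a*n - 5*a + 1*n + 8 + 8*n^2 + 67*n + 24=-a^2 + a*(7*n - 4) + 8*n^2 + 68*n + 32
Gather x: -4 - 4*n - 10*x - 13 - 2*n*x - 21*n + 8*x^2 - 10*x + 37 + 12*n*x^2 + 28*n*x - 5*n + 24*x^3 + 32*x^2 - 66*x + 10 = -30*n + 24*x^3 + x^2*(12*n + 40) + x*(26*n - 86) + 30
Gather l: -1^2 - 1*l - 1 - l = -2*l - 2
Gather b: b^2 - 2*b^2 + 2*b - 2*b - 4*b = -b^2 - 4*b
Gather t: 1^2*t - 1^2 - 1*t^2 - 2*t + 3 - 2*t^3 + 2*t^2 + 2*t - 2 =-2*t^3 + t^2 + t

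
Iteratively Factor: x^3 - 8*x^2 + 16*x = (x)*(x^2 - 8*x + 16) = x*(x - 4)*(x - 4)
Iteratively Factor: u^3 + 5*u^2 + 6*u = (u + 2)*(u^2 + 3*u) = u*(u + 2)*(u + 3)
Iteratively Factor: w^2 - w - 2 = (w + 1)*(w - 2)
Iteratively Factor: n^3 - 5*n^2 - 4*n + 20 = (n - 5)*(n^2 - 4) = (n - 5)*(n - 2)*(n + 2)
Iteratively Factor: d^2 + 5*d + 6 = (d + 3)*(d + 2)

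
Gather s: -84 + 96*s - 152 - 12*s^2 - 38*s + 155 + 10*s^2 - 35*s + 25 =-2*s^2 + 23*s - 56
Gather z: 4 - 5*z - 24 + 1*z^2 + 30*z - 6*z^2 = -5*z^2 + 25*z - 20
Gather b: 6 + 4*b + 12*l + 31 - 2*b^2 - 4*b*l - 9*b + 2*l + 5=-2*b^2 + b*(-4*l - 5) + 14*l + 42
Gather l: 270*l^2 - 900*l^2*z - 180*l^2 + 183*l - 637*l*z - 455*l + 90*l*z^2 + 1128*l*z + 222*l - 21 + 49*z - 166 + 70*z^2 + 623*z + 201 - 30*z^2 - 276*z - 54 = l^2*(90 - 900*z) + l*(90*z^2 + 491*z - 50) + 40*z^2 + 396*z - 40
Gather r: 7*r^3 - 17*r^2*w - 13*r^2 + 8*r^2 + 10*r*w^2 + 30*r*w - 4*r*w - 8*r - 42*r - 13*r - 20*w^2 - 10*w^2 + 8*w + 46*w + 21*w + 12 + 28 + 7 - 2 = 7*r^3 + r^2*(-17*w - 5) + r*(10*w^2 + 26*w - 63) - 30*w^2 + 75*w + 45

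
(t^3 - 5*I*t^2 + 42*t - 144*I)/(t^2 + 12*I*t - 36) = (t^2 - 11*I*t - 24)/(t + 6*I)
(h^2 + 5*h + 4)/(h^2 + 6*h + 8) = (h + 1)/(h + 2)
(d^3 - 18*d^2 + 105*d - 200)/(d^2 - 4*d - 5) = (d^2 - 13*d + 40)/(d + 1)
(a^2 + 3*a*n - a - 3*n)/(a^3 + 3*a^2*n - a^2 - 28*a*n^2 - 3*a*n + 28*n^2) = (a + 3*n)/(a^2 + 3*a*n - 28*n^2)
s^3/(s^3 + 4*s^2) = s/(s + 4)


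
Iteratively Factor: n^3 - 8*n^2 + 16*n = (n)*(n^2 - 8*n + 16) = n*(n - 4)*(n - 4)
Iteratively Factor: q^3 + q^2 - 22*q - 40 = (q + 2)*(q^2 - q - 20) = (q + 2)*(q + 4)*(q - 5)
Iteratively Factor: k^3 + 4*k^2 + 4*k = (k)*(k^2 + 4*k + 4) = k*(k + 2)*(k + 2)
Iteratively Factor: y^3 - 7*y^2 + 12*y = (y - 4)*(y^2 - 3*y) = y*(y - 4)*(y - 3)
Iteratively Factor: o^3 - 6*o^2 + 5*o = (o - 5)*(o^2 - o) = o*(o - 5)*(o - 1)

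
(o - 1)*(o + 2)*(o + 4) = o^3 + 5*o^2 + 2*o - 8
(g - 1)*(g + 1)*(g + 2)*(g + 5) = g^4 + 7*g^3 + 9*g^2 - 7*g - 10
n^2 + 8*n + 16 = (n + 4)^2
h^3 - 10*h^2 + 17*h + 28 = (h - 7)*(h - 4)*(h + 1)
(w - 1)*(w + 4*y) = w^2 + 4*w*y - w - 4*y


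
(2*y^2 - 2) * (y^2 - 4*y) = 2*y^4 - 8*y^3 - 2*y^2 + 8*y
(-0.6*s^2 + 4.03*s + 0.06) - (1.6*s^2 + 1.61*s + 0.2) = -2.2*s^2 + 2.42*s - 0.14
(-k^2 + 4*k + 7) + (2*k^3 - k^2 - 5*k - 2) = 2*k^3 - 2*k^2 - k + 5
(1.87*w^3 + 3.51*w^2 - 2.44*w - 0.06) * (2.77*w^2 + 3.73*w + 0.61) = 5.1799*w^5 + 16.6978*w^4 + 7.4742*w^3 - 7.1263*w^2 - 1.7122*w - 0.0366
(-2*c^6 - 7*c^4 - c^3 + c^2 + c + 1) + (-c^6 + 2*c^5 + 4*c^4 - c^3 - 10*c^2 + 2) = -3*c^6 + 2*c^5 - 3*c^4 - 2*c^3 - 9*c^2 + c + 3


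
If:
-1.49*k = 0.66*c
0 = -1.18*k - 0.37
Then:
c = 0.71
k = -0.31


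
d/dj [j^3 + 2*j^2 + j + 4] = 3*j^2 + 4*j + 1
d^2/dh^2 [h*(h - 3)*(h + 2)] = 6*h - 2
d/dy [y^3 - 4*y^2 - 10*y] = 3*y^2 - 8*y - 10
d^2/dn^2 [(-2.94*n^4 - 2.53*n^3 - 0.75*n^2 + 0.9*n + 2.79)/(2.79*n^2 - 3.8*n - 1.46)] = (-45.770508*n^6 + 187.01928*n^5 - 182.866824*n^4 - 356.547344*n^3 - 47.445954*n^2 - 187.838808*n + 90.120972)/(21.717639*n^6 - 88.73874*n^5 + 86.768442*n^4 + 38.00152*n^3 - 45.405708*n^2 - 24.30024*n - 3.112136)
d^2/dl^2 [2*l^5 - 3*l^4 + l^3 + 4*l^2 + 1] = 40*l^3 - 36*l^2 + 6*l + 8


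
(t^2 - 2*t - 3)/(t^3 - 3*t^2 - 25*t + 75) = (t + 1)/(t^2 - 25)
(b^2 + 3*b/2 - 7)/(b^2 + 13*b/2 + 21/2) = (b - 2)/(b + 3)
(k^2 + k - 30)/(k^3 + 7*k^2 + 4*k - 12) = (k - 5)/(k^2 + k - 2)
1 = 1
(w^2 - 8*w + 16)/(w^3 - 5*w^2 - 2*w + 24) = (w - 4)/(w^2 - w - 6)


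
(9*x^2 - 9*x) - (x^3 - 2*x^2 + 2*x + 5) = -x^3 + 11*x^2 - 11*x - 5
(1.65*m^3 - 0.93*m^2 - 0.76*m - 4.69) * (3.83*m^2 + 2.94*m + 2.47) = 6.3195*m^5 + 1.2891*m^4 - 1.5695*m^3 - 22.4942*m^2 - 15.6658*m - 11.5843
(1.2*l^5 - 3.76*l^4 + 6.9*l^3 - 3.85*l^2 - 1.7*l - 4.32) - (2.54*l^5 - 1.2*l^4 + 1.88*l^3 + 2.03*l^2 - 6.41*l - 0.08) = -1.34*l^5 - 2.56*l^4 + 5.02*l^3 - 5.88*l^2 + 4.71*l - 4.24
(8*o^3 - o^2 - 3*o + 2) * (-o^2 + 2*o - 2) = -8*o^5 + 17*o^4 - 15*o^3 - 6*o^2 + 10*o - 4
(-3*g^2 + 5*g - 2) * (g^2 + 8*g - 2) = -3*g^4 - 19*g^3 + 44*g^2 - 26*g + 4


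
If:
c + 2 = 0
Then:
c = -2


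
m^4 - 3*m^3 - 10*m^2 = m^2*(m - 5)*(m + 2)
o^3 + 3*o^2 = o^2*(o + 3)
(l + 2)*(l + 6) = l^2 + 8*l + 12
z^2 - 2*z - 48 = (z - 8)*(z + 6)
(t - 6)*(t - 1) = t^2 - 7*t + 6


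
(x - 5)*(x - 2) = x^2 - 7*x + 10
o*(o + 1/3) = o^2 + o/3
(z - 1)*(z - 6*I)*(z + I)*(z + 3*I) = z^4 - z^3 - 2*I*z^3 + 21*z^2 + 2*I*z^2 - 21*z + 18*I*z - 18*I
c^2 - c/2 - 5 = (c - 5/2)*(c + 2)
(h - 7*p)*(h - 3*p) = h^2 - 10*h*p + 21*p^2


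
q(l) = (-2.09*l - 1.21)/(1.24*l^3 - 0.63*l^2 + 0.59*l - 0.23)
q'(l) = (-2.09*l - 1.21)*(-3.72*l^2 + 1.26*l - 0.59)/(1.24*l^3 - 0.63*l^2 + 0.59*l - 0.23)^2 - 2.09/(1.24*l^3 - 0.63*l^2 + 0.59*l - 0.23) = (5.1832*l^3 + 3.1845*l^2 - 1.5246*l + 1.1946)/(1.5376*l^6 - 1.5624*l^5 + 1.8601*l^4 - 1.3138*l^3 + 0.6379*l^2 - 0.2714*l + 0.0529)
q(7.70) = -0.03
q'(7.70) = 0.01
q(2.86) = -0.28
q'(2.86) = 0.22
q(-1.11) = -0.33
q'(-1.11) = -0.02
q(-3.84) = -0.08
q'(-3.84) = -0.04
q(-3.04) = -0.12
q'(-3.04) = -0.06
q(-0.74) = -0.22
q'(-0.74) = 0.86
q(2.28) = -0.48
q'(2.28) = 0.48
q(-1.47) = -0.29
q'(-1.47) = -0.15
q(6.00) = -0.06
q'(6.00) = 0.02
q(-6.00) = -0.04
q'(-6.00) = -0.01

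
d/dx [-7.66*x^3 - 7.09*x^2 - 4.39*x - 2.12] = -22.98*x^2 - 14.18*x - 4.39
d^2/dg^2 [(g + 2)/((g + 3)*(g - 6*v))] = 2*((g + 2)*(g + 3)^2 + (g + 2)*(g + 3)*(g - 6*v) + (g + 2)*(g - 6*v)^2 - (g + 3)^2*(g - 6*v) - (g + 3)*(g - 6*v)^2)/((g + 3)^3*(g - 6*v)^3)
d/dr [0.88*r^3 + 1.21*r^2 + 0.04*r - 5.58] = 2.64*r^2 + 2.42*r + 0.04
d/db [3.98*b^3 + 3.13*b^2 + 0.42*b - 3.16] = 11.94*b^2 + 6.26*b + 0.42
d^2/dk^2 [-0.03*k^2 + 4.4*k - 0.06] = -0.0600000000000000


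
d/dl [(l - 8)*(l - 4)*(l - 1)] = 3*l^2 - 26*l + 44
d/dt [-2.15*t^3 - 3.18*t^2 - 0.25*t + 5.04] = -6.45*t^2 - 6.36*t - 0.25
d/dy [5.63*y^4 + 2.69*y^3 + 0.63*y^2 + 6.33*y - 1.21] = 22.52*y^3 + 8.07*y^2 + 1.26*y + 6.33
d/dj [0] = 0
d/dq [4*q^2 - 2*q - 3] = 8*q - 2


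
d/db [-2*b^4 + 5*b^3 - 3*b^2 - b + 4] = -8*b^3 + 15*b^2 - 6*b - 1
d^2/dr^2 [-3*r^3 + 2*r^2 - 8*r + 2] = 4 - 18*r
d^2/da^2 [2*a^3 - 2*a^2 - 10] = 12*a - 4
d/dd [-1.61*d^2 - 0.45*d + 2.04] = -3.22*d - 0.45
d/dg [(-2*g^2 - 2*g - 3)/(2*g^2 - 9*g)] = (22*g^2 + 12*g - 27)/(g^2*(4*g^2 - 36*g + 81))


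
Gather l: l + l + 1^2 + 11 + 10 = 2*l + 22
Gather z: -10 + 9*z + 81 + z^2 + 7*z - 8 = z^2 + 16*z + 63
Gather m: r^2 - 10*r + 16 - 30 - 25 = r^2 - 10*r - 39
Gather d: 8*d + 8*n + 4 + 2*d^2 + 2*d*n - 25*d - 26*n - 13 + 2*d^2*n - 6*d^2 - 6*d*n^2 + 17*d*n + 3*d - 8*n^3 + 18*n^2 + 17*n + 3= d^2*(2*n - 4) + d*(-6*n^2 + 19*n - 14) - 8*n^3 + 18*n^2 - n - 6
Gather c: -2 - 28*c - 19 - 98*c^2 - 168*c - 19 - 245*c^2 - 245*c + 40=-343*c^2 - 441*c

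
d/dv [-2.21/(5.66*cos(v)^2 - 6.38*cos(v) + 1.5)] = (14.0998 - 25.0172*cos(v))*sin(v)/(5.66*cos(v)^2 - 6.38*cos(v) + 1.5)^2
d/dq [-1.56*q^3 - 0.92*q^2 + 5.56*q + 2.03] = -4.68*q^2 - 1.84*q + 5.56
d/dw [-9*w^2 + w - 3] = 1 - 18*w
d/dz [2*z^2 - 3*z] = 4*z - 3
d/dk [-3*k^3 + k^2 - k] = -9*k^2 + 2*k - 1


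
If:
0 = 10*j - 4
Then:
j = 2/5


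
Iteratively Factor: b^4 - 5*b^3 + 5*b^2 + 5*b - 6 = (b - 1)*(b^3 - 4*b^2 + b + 6) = (b - 1)*(b + 1)*(b^2 - 5*b + 6) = (b - 2)*(b - 1)*(b + 1)*(b - 3)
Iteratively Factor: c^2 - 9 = (c + 3)*(c - 3)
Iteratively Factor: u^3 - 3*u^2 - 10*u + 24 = (u - 2)*(u^2 - u - 12) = (u - 2)*(u + 3)*(u - 4)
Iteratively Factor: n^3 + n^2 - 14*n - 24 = (n + 2)*(n^2 - n - 12) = (n - 4)*(n + 2)*(n + 3)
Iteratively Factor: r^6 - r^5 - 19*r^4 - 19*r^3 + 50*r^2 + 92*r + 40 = (r - 5)*(r^5 + 4*r^4 + r^3 - 14*r^2 - 20*r - 8) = (r - 5)*(r + 1)*(r^4 + 3*r^3 - 2*r^2 - 12*r - 8) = (r - 5)*(r + 1)^2*(r^3 + 2*r^2 - 4*r - 8) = (r - 5)*(r - 2)*(r + 1)^2*(r^2 + 4*r + 4) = (r - 5)*(r - 2)*(r + 1)^2*(r + 2)*(r + 2)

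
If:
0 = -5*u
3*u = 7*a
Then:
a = 0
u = 0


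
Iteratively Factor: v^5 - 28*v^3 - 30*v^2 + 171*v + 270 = (v + 2)*(v^4 - 2*v^3 - 24*v^2 + 18*v + 135) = (v - 5)*(v + 2)*(v^3 + 3*v^2 - 9*v - 27) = (v - 5)*(v + 2)*(v + 3)*(v^2 - 9) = (v - 5)*(v - 3)*(v + 2)*(v + 3)*(v + 3)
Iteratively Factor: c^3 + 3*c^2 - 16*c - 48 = (c - 4)*(c^2 + 7*c + 12) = (c - 4)*(c + 4)*(c + 3)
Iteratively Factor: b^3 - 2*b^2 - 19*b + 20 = (b - 5)*(b^2 + 3*b - 4) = (b - 5)*(b + 4)*(b - 1)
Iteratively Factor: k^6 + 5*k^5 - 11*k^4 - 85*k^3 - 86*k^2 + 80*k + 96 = (k + 4)*(k^5 + k^4 - 15*k^3 - 25*k^2 + 14*k + 24) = (k + 1)*(k + 4)*(k^4 - 15*k^2 - 10*k + 24) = (k - 4)*(k + 1)*(k + 4)*(k^3 + 4*k^2 + k - 6) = (k - 4)*(k - 1)*(k + 1)*(k + 4)*(k^2 + 5*k + 6) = (k - 4)*(k - 1)*(k + 1)*(k + 2)*(k + 4)*(k + 3)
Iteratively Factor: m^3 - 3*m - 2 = (m - 2)*(m^2 + 2*m + 1) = (m - 2)*(m + 1)*(m + 1)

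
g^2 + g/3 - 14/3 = (g - 2)*(g + 7/3)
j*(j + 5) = j^2 + 5*j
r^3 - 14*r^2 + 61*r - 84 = (r - 7)*(r - 4)*(r - 3)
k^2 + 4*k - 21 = (k - 3)*(k + 7)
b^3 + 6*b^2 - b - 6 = (b - 1)*(b + 1)*(b + 6)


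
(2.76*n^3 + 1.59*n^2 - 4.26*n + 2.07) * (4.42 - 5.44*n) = -15.0144*n^4 + 3.5496*n^3 + 30.2022*n^2 - 30.09*n + 9.1494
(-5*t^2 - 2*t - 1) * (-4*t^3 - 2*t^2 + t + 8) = 20*t^5 + 18*t^4 + 3*t^3 - 40*t^2 - 17*t - 8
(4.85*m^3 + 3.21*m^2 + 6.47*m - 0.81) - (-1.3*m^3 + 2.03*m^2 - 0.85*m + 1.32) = 6.15*m^3 + 1.18*m^2 + 7.32*m - 2.13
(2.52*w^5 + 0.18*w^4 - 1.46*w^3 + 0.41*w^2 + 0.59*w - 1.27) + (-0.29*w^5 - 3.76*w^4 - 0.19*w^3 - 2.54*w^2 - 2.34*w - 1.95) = 2.23*w^5 - 3.58*w^4 - 1.65*w^3 - 2.13*w^2 - 1.75*w - 3.22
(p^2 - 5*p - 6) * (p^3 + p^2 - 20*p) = p^5 - 4*p^4 - 31*p^3 + 94*p^2 + 120*p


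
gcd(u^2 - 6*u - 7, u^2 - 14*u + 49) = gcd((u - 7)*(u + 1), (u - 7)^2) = u - 7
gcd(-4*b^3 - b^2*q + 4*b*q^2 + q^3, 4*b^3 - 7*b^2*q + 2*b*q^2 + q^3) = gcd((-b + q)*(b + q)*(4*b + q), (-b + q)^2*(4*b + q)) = -4*b^2 + 3*b*q + q^2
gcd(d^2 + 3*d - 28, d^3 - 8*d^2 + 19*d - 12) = d - 4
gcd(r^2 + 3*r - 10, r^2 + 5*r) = r + 5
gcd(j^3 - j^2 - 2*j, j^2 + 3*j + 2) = j + 1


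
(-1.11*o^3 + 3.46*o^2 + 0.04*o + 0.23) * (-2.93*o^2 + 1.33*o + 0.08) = 3.2523*o^5 - 11.6141*o^4 + 4.3958*o^3 - 0.3439*o^2 + 0.3091*o + 0.0184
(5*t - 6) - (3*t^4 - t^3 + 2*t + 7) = -3*t^4 + t^3 + 3*t - 13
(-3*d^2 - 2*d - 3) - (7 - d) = -3*d^2 - d - 10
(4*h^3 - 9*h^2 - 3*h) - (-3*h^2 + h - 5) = 4*h^3 - 6*h^2 - 4*h + 5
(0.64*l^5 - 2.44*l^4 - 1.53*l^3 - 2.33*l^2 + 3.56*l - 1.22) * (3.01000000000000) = 1.9264*l^5 - 7.3444*l^4 - 4.6053*l^3 - 7.0133*l^2 + 10.7156*l - 3.6722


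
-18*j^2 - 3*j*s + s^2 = (-6*j + s)*(3*j + s)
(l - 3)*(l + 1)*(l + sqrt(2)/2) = l^3 - 2*l^2 + sqrt(2)*l^2/2 - 3*l - sqrt(2)*l - 3*sqrt(2)/2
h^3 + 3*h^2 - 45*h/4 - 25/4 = (h - 5/2)*(h + 1/2)*(h + 5)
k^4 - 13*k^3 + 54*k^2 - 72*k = k*(k - 6)*(k - 4)*(k - 3)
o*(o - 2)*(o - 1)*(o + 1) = o^4 - 2*o^3 - o^2 + 2*o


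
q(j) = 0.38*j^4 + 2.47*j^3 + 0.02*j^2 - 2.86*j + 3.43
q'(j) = 1.52*j^3 + 7.41*j^2 + 0.04*j - 2.86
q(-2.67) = -16.49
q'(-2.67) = 20.93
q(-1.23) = 3.25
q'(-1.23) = 5.47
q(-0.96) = 4.33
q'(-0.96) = 2.59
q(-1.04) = 4.09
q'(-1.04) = 3.40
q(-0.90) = 4.47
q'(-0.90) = 2.00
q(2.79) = 72.27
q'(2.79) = 87.94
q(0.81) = 2.60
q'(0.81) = 2.84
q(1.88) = 19.28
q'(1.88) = 33.51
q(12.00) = 12119.83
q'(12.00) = 3691.22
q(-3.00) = -23.72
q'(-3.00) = 22.67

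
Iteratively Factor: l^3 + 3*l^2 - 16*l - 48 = (l - 4)*(l^2 + 7*l + 12) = (l - 4)*(l + 3)*(l + 4)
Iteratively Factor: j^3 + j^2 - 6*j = (j + 3)*(j^2 - 2*j) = j*(j + 3)*(j - 2)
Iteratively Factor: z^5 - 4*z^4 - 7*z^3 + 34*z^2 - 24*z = (z + 3)*(z^4 - 7*z^3 + 14*z^2 - 8*z) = z*(z + 3)*(z^3 - 7*z^2 + 14*z - 8) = z*(z - 2)*(z + 3)*(z^2 - 5*z + 4) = z*(z - 4)*(z - 2)*(z + 3)*(z - 1)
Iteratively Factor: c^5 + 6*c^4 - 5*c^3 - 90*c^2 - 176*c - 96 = (c + 3)*(c^4 + 3*c^3 - 14*c^2 - 48*c - 32) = (c + 1)*(c + 3)*(c^3 + 2*c^2 - 16*c - 32) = (c - 4)*(c + 1)*(c + 3)*(c^2 + 6*c + 8) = (c - 4)*(c + 1)*(c + 3)*(c + 4)*(c + 2)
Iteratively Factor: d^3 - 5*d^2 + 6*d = (d)*(d^2 - 5*d + 6) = d*(d - 2)*(d - 3)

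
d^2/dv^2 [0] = 0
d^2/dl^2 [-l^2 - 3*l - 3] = -2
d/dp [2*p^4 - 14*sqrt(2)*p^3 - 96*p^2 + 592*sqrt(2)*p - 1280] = 8*p^3 - 42*sqrt(2)*p^2 - 192*p + 592*sqrt(2)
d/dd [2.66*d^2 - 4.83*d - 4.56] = 5.32*d - 4.83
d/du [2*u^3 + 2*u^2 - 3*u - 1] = 6*u^2 + 4*u - 3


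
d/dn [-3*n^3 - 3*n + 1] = -9*n^2 - 3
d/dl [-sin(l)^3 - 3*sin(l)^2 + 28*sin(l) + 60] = (-3*sin(l)^2 - 6*sin(l) + 28)*cos(l)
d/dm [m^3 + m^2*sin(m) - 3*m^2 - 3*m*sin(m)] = m^2*cos(m) + 3*m^2 + 2*m*sin(m) - 3*m*cos(m) - 6*m - 3*sin(m)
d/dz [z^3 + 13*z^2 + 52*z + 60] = 3*z^2 + 26*z + 52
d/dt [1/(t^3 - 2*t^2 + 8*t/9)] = 9*(-27*t^2 + 36*t - 8)/(t^2*(9*t^2 - 18*t + 8)^2)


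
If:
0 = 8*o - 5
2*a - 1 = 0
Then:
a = 1/2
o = 5/8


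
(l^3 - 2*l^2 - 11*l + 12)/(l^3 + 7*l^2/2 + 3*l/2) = 2*(l^2 - 5*l + 4)/(l*(2*l + 1))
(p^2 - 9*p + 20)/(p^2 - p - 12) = (p - 5)/(p + 3)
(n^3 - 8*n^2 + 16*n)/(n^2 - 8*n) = (n^2 - 8*n + 16)/(n - 8)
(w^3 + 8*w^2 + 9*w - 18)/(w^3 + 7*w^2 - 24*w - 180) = (w^2 + 2*w - 3)/(w^2 + w - 30)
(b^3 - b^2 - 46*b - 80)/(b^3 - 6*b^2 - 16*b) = (b + 5)/b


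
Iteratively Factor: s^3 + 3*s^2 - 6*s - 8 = (s + 1)*(s^2 + 2*s - 8) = (s - 2)*(s + 1)*(s + 4)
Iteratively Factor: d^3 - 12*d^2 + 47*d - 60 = (d - 3)*(d^2 - 9*d + 20) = (d - 4)*(d - 3)*(d - 5)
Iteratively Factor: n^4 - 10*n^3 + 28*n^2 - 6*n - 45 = (n - 5)*(n^3 - 5*n^2 + 3*n + 9) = (n - 5)*(n + 1)*(n^2 - 6*n + 9) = (n - 5)*(n - 3)*(n + 1)*(n - 3)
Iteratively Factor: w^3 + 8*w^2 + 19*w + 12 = (w + 1)*(w^2 + 7*w + 12) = (w + 1)*(w + 3)*(w + 4)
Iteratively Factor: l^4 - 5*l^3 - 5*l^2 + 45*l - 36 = (l + 3)*(l^3 - 8*l^2 + 19*l - 12) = (l - 4)*(l + 3)*(l^2 - 4*l + 3) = (l - 4)*(l - 3)*(l + 3)*(l - 1)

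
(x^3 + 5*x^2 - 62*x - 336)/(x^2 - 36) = (x^2 - x - 56)/(x - 6)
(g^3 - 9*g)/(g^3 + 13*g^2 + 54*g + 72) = g*(g - 3)/(g^2 + 10*g + 24)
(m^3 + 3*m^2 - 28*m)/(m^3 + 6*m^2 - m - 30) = m*(m^2 + 3*m - 28)/(m^3 + 6*m^2 - m - 30)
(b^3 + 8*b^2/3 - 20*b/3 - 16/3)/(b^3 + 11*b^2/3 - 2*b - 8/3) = (b - 2)/(b - 1)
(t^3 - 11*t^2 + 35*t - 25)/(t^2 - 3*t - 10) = (t^2 - 6*t + 5)/(t + 2)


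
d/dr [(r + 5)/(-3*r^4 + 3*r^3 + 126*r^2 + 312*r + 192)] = (-r^4 + r^3 + 42*r^2 + 104*r - (r + 5)*(-4*r^3 + 3*r^2 + 84*r + 104) + 64)/(3*(-r^4 + r^3 + 42*r^2 + 104*r + 64)^2)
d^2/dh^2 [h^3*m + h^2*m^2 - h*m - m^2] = 2*m*(3*h + m)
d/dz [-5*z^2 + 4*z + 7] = 4 - 10*z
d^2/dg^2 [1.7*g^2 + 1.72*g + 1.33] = 3.40000000000000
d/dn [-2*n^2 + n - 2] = 1 - 4*n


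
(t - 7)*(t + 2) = t^2 - 5*t - 14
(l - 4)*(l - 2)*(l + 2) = l^3 - 4*l^2 - 4*l + 16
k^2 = k^2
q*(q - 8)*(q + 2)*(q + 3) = q^4 - 3*q^3 - 34*q^2 - 48*q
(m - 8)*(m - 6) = m^2 - 14*m + 48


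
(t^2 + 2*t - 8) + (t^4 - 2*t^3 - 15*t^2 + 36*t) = t^4 - 2*t^3 - 14*t^2 + 38*t - 8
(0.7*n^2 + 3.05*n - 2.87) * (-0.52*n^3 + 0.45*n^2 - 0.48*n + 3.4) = -0.364*n^5 - 1.271*n^4 + 2.5289*n^3 - 0.3755*n^2 + 11.7476*n - 9.758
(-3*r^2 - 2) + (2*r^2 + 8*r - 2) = -r^2 + 8*r - 4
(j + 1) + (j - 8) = 2*j - 7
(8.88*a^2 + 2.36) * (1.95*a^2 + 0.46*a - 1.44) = 17.316*a^4 + 4.0848*a^3 - 8.1852*a^2 + 1.0856*a - 3.3984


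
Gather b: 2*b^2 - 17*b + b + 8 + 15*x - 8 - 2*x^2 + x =2*b^2 - 16*b - 2*x^2 + 16*x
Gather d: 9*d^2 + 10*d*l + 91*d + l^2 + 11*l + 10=9*d^2 + d*(10*l + 91) + l^2 + 11*l + 10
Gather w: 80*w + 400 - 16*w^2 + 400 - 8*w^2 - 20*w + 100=-24*w^2 + 60*w + 900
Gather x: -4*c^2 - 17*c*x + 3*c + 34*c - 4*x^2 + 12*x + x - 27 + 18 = -4*c^2 + 37*c - 4*x^2 + x*(13 - 17*c) - 9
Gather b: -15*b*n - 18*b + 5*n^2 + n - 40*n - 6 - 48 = b*(-15*n - 18) + 5*n^2 - 39*n - 54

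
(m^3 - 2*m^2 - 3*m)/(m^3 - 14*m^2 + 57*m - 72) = m*(m + 1)/(m^2 - 11*m + 24)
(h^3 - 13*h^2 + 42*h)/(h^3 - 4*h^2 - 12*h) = (h - 7)/(h + 2)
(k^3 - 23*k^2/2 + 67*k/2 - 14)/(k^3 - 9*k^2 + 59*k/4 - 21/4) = 2*(k - 4)/(2*k - 3)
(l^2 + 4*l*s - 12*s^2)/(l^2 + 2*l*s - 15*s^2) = (l^2 + 4*l*s - 12*s^2)/(l^2 + 2*l*s - 15*s^2)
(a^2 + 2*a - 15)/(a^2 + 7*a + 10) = (a - 3)/(a + 2)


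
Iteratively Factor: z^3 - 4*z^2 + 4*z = (z - 2)*(z^2 - 2*z) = z*(z - 2)*(z - 2)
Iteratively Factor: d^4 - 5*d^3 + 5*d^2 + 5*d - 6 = (d - 3)*(d^3 - 2*d^2 - d + 2) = (d - 3)*(d - 2)*(d^2 - 1) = (d - 3)*(d - 2)*(d + 1)*(d - 1)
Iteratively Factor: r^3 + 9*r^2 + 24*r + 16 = (r + 1)*(r^2 + 8*r + 16) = (r + 1)*(r + 4)*(r + 4)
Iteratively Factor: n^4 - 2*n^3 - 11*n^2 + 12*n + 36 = (n - 3)*(n^3 + n^2 - 8*n - 12) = (n - 3)*(n + 2)*(n^2 - n - 6) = (n - 3)^2*(n + 2)*(n + 2)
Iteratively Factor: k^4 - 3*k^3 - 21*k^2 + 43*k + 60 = (k - 3)*(k^3 - 21*k - 20) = (k - 3)*(k + 1)*(k^2 - k - 20) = (k - 3)*(k + 1)*(k + 4)*(k - 5)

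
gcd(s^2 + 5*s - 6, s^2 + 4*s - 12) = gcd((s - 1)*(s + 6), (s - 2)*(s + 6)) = s + 6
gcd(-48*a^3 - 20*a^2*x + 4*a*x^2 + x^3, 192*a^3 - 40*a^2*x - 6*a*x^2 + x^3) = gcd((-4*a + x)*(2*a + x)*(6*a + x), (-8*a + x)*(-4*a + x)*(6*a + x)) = -24*a^2 + 2*a*x + x^2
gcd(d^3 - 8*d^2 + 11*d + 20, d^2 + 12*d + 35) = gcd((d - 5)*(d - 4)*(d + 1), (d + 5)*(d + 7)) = 1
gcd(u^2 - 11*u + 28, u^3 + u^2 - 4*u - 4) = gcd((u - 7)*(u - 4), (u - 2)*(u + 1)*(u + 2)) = 1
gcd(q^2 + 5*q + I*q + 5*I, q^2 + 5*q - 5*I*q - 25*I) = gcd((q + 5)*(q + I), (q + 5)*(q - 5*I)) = q + 5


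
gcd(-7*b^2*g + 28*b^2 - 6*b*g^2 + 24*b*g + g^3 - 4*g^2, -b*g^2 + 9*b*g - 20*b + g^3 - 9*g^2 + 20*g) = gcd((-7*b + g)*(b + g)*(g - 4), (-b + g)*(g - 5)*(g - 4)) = g - 4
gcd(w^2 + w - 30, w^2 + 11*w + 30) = w + 6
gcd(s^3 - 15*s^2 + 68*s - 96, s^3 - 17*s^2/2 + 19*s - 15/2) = s - 3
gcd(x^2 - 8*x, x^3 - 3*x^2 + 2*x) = x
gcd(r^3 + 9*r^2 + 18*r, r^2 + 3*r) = r^2 + 3*r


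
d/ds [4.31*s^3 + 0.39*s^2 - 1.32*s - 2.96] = 12.93*s^2 + 0.78*s - 1.32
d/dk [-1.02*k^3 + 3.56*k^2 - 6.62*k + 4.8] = -3.06*k^2 + 7.12*k - 6.62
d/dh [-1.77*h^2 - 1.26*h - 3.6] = -3.54*h - 1.26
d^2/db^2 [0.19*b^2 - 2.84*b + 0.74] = 0.380000000000000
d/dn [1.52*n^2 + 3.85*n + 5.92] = 3.04*n + 3.85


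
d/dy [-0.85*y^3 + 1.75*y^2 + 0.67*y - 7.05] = -2.55*y^2 + 3.5*y + 0.67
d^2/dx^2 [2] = 0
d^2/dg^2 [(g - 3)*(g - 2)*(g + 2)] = 6*g - 6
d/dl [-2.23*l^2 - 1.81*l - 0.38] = -4.46*l - 1.81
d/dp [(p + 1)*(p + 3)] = 2*p + 4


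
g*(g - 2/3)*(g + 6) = g^3 + 16*g^2/3 - 4*g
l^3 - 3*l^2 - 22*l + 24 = (l - 6)*(l - 1)*(l + 4)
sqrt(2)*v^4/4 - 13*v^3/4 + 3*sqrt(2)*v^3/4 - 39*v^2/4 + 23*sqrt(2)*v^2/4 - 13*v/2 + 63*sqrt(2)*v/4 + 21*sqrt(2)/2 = (v/2 + 1/2)*(v - 7*sqrt(2)/2)*(v - 3*sqrt(2))*(sqrt(2)*v/2 + sqrt(2))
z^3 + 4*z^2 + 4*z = z*(z + 2)^2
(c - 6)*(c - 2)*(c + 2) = c^3 - 6*c^2 - 4*c + 24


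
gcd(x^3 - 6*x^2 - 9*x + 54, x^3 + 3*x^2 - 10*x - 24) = x - 3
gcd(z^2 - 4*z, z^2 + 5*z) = z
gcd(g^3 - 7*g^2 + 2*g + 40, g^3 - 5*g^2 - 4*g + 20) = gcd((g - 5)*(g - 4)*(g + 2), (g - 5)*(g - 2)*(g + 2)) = g^2 - 3*g - 10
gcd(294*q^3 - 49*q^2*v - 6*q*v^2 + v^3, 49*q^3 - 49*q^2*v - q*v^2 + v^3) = 49*q^2 - v^2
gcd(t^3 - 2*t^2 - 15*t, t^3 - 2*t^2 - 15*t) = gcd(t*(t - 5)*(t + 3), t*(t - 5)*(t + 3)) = t^3 - 2*t^2 - 15*t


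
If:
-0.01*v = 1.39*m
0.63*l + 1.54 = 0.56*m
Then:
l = -0.00639488409272582*v - 2.44444444444444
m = -0.00719424460431655*v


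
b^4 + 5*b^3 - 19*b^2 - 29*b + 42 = (b - 3)*(b - 1)*(b + 2)*(b + 7)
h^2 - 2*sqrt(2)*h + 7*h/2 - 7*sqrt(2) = (h + 7/2)*(h - 2*sqrt(2))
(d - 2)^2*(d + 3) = d^3 - d^2 - 8*d + 12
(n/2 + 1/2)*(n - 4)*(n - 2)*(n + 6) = n^4/2 + n^3/2 - 14*n^2 + 10*n + 24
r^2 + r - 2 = (r - 1)*(r + 2)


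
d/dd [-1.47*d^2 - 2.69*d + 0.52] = -2.94*d - 2.69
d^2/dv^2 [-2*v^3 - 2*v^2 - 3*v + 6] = -12*v - 4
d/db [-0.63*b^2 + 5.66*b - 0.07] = 5.66 - 1.26*b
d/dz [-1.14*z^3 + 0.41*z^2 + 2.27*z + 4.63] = -3.42*z^2 + 0.82*z + 2.27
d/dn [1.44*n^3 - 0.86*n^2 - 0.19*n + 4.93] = 4.32*n^2 - 1.72*n - 0.19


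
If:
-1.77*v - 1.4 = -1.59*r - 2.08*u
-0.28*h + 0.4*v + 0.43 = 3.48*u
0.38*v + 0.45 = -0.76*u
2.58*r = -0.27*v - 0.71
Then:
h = 1.01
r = -0.17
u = -0.08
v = -1.03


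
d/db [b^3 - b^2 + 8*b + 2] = 3*b^2 - 2*b + 8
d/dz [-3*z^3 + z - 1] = 1 - 9*z^2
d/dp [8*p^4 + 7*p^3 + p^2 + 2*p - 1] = 32*p^3 + 21*p^2 + 2*p + 2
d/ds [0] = 0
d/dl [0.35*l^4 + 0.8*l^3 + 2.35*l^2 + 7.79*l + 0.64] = 1.4*l^3 + 2.4*l^2 + 4.7*l + 7.79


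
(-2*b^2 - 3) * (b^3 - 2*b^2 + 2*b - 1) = -2*b^5 + 4*b^4 - 7*b^3 + 8*b^2 - 6*b + 3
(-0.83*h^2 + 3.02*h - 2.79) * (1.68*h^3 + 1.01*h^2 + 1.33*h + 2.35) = -1.3944*h^5 + 4.2353*h^4 - 2.7409*h^3 - 0.751799999999999*h^2 + 3.3863*h - 6.5565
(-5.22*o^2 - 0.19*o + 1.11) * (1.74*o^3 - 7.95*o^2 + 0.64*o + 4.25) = -9.0828*o^5 + 41.1684*o^4 + 0.101100000000001*o^3 - 31.1311*o^2 - 0.0971*o + 4.7175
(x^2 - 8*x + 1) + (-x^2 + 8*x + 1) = 2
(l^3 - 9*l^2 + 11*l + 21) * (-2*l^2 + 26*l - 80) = -2*l^5 + 44*l^4 - 336*l^3 + 964*l^2 - 334*l - 1680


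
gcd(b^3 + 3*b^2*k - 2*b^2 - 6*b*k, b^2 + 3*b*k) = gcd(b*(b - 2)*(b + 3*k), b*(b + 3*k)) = b^2 + 3*b*k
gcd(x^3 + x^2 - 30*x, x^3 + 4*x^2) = x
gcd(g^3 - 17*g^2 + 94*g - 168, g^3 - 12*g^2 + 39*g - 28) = g^2 - 11*g + 28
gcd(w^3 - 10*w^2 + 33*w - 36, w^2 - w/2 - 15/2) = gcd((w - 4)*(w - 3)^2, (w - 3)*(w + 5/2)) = w - 3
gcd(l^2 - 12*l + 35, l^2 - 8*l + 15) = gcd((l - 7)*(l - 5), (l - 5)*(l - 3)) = l - 5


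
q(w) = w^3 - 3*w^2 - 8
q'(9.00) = 189.00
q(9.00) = 478.00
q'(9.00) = 189.00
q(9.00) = 478.00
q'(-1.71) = 19.03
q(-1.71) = -21.77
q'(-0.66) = 5.27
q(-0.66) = -9.59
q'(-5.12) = 109.36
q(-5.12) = -220.86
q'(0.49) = -2.22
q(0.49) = -8.60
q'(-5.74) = 133.28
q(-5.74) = -295.96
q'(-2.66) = 37.19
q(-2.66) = -48.05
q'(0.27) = -1.40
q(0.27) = -8.20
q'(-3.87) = 68.15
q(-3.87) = -110.89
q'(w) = 3*w^2 - 6*w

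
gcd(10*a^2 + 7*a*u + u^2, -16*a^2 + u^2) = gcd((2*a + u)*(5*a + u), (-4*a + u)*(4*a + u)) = 1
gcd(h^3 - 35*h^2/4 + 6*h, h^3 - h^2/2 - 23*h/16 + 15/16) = h - 3/4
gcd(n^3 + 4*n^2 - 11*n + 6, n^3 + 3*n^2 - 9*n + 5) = n^2 - 2*n + 1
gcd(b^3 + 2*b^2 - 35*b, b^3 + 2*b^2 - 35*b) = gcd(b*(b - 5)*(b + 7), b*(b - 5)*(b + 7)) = b^3 + 2*b^2 - 35*b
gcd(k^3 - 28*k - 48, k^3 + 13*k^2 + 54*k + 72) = k + 4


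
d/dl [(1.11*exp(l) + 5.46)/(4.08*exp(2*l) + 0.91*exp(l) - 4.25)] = (-(1.11*exp(l) + 5.46)*(8.16*exp(l) + 0.91) + 4.5288*exp(2*l) + 1.0101*exp(l) - 4.7175)*exp(l)/(4.08*exp(2*l) + 0.91*exp(l) - 4.25)^2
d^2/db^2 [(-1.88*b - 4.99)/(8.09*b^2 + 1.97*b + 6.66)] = (-(1.88*b + 4.99)*(16.18*b + 1.97)*(32.36*b + 3.94) + (91.2552*b + 88.1454)*(8.09*b^2 + 1.97*b + 6.66))/(8.09*b^2 + 1.97*b + 6.66)^3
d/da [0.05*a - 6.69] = 0.0500000000000000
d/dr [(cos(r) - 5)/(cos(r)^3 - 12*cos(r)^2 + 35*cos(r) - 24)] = (243*cos(r) - 27*cos(2*r) + cos(3*r) - 329)*sin(r)/(2*(cos(r)^3 - 12*cos(r)^2 + 35*cos(r) - 24)^2)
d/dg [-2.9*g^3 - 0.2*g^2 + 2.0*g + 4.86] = -8.7*g^2 - 0.4*g + 2.0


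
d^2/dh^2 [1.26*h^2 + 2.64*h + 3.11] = 2.52000000000000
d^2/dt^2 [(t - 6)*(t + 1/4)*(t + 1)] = 6*t - 19/2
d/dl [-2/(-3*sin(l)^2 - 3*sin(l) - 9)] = -2*(2*sin(l) + 1)*cos(l)/(3*(sin(l)^2 + sin(l) + 3)^2)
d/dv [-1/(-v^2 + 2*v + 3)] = 2*(1 - v)/(-v^2 + 2*v + 3)^2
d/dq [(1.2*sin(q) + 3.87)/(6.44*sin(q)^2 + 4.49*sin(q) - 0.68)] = (-49.8456*sin(q) + 3.864*cos(2*q) - 22.0563)*cos(q)/(6.44*sin(q)^2 + 4.49*sin(q) - 0.68)^2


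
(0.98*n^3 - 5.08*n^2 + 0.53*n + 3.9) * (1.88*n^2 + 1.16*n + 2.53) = 1.8424*n^5 - 8.4136*n^4 - 2.417*n^3 - 4.9056*n^2 + 5.8649*n + 9.867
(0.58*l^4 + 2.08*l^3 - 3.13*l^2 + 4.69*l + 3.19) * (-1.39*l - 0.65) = -0.8062*l^5 - 3.2682*l^4 + 2.9987*l^3 - 4.4846*l^2 - 7.4826*l - 2.0735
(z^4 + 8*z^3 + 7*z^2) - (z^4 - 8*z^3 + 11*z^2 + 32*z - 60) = 16*z^3 - 4*z^2 - 32*z + 60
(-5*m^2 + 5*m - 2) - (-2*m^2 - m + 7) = -3*m^2 + 6*m - 9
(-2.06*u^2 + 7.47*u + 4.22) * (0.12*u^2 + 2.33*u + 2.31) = -0.2472*u^4 - 3.9034*u^3 + 13.1529*u^2 + 27.0883*u + 9.7482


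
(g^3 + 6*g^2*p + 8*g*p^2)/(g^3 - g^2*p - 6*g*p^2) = (-g - 4*p)/(-g + 3*p)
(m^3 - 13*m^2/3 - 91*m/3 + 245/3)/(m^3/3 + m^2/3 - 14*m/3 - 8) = (3*m^3 - 13*m^2 - 91*m + 245)/(m^3 + m^2 - 14*m - 24)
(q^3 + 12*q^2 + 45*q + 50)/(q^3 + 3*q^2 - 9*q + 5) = (q^2 + 7*q + 10)/(q^2 - 2*q + 1)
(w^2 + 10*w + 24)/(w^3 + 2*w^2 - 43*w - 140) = (w + 6)/(w^2 - 2*w - 35)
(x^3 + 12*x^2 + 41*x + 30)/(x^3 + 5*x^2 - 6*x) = (x^2 + 6*x + 5)/(x*(x - 1))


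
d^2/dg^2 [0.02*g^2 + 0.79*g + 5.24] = 0.0400000000000000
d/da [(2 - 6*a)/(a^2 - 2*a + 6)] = 2*(3*a^2 - 2*a - 16)/(a^4 - 4*a^3 + 16*a^2 - 24*a + 36)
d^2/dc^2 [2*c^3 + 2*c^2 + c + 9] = 12*c + 4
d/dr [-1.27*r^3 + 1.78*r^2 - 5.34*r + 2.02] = -3.81*r^2 + 3.56*r - 5.34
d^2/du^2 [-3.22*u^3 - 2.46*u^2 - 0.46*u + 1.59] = -19.32*u - 4.92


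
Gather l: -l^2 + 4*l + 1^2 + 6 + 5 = -l^2 + 4*l + 12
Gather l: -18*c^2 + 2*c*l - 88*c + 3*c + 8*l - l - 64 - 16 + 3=-18*c^2 - 85*c + l*(2*c + 7) - 77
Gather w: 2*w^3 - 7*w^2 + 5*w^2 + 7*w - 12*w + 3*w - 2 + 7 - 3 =2*w^3 - 2*w^2 - 2*w + 2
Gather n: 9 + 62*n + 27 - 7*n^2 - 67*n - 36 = -7*n^2 - 5*n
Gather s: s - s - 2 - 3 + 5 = 0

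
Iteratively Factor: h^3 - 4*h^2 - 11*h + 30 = (h - 5)*(h^2 + h - 6) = (h - 5)*(h + 3)*(h - 2)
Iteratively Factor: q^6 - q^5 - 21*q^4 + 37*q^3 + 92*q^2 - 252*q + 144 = (q - 1)*(q^5 - 21*q^3 + 16*q^2 + 108*q - 144) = (q - 1)*(q + 4)*(q^4 - 4*q^3 - 5*q^2 + 36*q - 36) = (q - 1)*(q + 3)*(q + 4)*(q^3 - 7*q^2 + 16*q - 12) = (q - 2)*(q - 1)*(q + 3)*(q + 4)*(q^2 - 5*q + 6) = (q - 3)*(q - 2)*(q - 1)*(q + 3)*(q + 4)*(q - 2)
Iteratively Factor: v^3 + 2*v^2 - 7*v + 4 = (v + 4)*(v^2 - 2*v + 1) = (v - 1)*(v + 4)*(v - 1)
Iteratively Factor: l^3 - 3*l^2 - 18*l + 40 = (l - 2)*(l^2 - l - 20) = (l - 5)*(l - 2)*(l + 4)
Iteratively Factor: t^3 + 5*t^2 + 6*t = (t + 2)*(t^2 + 3*t) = t*(t + 2)*(t + 3)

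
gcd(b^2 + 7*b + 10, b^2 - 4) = b + 2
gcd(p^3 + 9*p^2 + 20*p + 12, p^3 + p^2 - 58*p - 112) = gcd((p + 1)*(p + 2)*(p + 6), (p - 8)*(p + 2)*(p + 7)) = p + 2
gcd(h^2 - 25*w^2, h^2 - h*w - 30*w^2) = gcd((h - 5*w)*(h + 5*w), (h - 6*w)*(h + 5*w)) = h + 5*w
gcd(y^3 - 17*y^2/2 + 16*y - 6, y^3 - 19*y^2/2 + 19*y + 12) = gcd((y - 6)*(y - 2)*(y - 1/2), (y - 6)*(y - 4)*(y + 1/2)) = y - 6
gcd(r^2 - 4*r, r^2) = r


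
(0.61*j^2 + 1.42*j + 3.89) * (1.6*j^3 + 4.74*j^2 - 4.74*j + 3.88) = 0.976*j^5 + 5.1634*j^4 + 10.0634*j^3 + 14.0746*j^2 - 12.929*j + 15.0932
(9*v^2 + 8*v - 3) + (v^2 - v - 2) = 10*v^2 + 7*v - 5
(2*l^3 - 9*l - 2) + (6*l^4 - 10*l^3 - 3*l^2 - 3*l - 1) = 6*l^4 - 8*l^3 - 3*l^2 - 12*l - 3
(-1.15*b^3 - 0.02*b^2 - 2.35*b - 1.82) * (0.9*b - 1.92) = -1.035*b^4 + 2.19*b^3 - 2.0766*b^2 + 2.874*b + 3.4944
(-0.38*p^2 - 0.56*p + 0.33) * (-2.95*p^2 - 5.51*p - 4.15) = 1.121*p^4 + 3.7458*p^3 + 3.6891*p^2 + 0.5057*p - 1.3695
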